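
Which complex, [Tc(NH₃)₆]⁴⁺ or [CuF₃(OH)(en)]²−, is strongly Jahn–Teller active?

[Tc(NH₃)₆]⁴⁺: Summing ligand charges against the +4 overall charge gives an oxidation state of +4 for technetium. Group 7 minus oxidation state 4 gives a d³ configuration. The d³ configuration leaves the e_g set evenly filled (or empty) — no strong Jahn–Teller driving force.
[CuF₃(OH)(en)]²−: Ligand charges: each fluoride is −1; each hydroxide is −1; ethylenediamine is neutral. With an overall charge of −2 the copper centre must be in the +2 oxidation state. Cu sits in group 11, so the d-electron count is 11 − 2 = 9. The t₂g⁶e_g³ configuration has an unevenly filled e_g set; the Jahn–Teller theorem predicts a tetragonal distortion (typically axial elongation) to lift the degeneracy.

[CuF₃(OH)(en)]²−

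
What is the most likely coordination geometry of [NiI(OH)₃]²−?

Each iodide is −1; each hydroxide is −1; balancing the −2 overall charge requires Ni(II).
Nickel is a group-10 element; Ni(II) is therefore d⁸.
With 4 monodentate ligands the coordination number is 4.
Hydroxide and iodide are weak-field ligands.
With weak-field ligands the CFSE gain from square planar is small, so a 3d d⁸ ion takes the sterically preferred tetrahedral geometry.

tetrahedral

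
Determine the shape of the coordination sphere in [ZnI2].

linear

Each iodide is −1; balancing the 0 overall charge requires Zn(II).
Zn sits in group 12, so the d-electron count is 12 − 2 = 10.
Coordination number: 2.
A d¹⁰ ion with only two ligands adopts a linear arrangement (sp hybridisation; no CFSE preference).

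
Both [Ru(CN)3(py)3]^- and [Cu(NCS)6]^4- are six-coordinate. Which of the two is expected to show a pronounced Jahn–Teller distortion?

[Cu(NCS)6]^4-

[Ru(CN)3(py)3]^-: Ligand charges: each cyanide is −1; pyridine is neutral. With an overall charge of −1 the ruthenium centre must be in the +2 oxidation state. Ru sits in group 8, so the d-electron count is 8 − 2 = 6. A 4d ion has a large Δₒ and is invariably low-spin. The d⁶ configuration leaves the e_g set evenly filled (or empty) — no strong Jahn–Teller driving force.
[Cu(NCS)6]^4-: Summing ligand charges against the −4 overall charge gives an oxidation state of +2 for copper. Cu sits in group 11, so the d-electron count is 11 − 2 = 9. The t₂g⁶e_g³ configuration has an unevenly filled e_g set; the Jahn–Teller theorem predicts a tetragonal distortion (typically axial elongation) to lift the degeneracy.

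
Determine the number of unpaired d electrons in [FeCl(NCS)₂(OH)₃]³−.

Summing ligand charges against the −3 overall charge gives an oxidation state of +3 for iron.
Iron is a group-8 element; Fe(III) is therefore d⁵.
The spin state decides the count: Chloride, hydroxide, and isothiocyanate are weak-field ligands for a first-row metal, so the complex is high-spin.
An octahedral high-spin d⁵ ion is t₂g³e_g², giving 5 unpaired electrons.

5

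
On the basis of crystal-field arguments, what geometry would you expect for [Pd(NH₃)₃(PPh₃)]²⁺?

square planar

Ammonia is neutral; triphenylphosphine is neutral; balancing the +2 overall charge requires Pd(II).
Palladium is a group-10 element; Pd(II) is therefore d⁸.
Coordination number: 4.
A 4d d⁸ ion has a large crystal-field splitting; square planar leaves the high-energy d_{x²−y²} orbital empty and maximises CFSE.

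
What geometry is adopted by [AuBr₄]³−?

tetrahedral

Summing ligand charges against the −3 overall charge gives an oxidation state of +1 for gold.
Au sits in group 11, so the d-electron count is 11 − 1 = 10.
Coordination number: 4.
A d¹⁰ ion has no crystal-field stabilisation preference between square planar and tetrahedral, so four ligands adopt the sterically favoured tetrahedral geometry.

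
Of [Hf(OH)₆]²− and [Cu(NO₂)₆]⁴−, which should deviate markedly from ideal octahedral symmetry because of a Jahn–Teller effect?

[Cu(NO₂)₆]⁴−

[Hf(OH)₆]²−: Summing ligand charges against the −2 overall charge gives an oxidation state of +4 for hafnium. Hf sits in group 4, so the d-electron count is 4 − 4 = 0. The d⁰ configuration leaves the e_g set evenly filled (or empty) — no strong Jahn–Teller driving force.
[Cu(NO₂)₆]⁴−: Ligand charges: each nitro (N-bound nitrite) is −1. With an overall charge of −4 the copper centre must be in the +2 oxidation state. Copper is a group-11 element; Cu(II) is therefore d⁹. The t₂g⁶e_g³ configuration has an unevenly filled e_g set; the Jahn–Teller theorem predicts a tetragonal distortion (typically axial elongation) to lift the degeneracy.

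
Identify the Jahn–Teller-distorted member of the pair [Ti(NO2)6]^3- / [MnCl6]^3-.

[MnCl6]^3-

[Ti(NO2)6]^3-: Ligand charges: each nitro (N-bound nitrite) is −1. With an overall charge of −3 the titanium centre must be in the +3 oxidation state. Group 4 minus oxidation state 3 gives a d¹ configuration. The d¹ configuration leaves the e_g set evenly filled (or empty) — no strong Jahn–Teller driving force.
[MnCl6]^3-: Ligand charges: each chloride is −1. With an overall charge of −3 the manganese centre must be in the +3 oxidation state. Manganese is a group-7 element; Mn(III) is therefore d⁴. Chloride is a weak-field ligand for a first-row metal, so the complex is high-spin. The t₂g³e_g¹ (high-spin) configuration has an unevenly filled e_g set; the Jahn–Teller theorem predicts a tetragonal distortion (typically axial elongation) to lift the degeneracy.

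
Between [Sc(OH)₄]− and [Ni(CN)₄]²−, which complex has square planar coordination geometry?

For [Sc(OH)₄]−: Ligand charges: each hydroxide is −1. With an overall charge of −1 the scandium centre must be in the +3 oxidation state. Scandium is a group-3 element; Sc(III) is therefore d⁰. A d⁰ ion has no crystal-field stabilisation preference between square planar and tetrahedral, so four ligands adopt the sterically favoured tetrahedral geometry. → tetrahedral.
For [Ni(CN)₄]²−: Summing ligand charges against the −2 overall charge gives an oxidation state of +2 for nickel. Ni sits in group 10, so the d-electron count is 10 − 2 = 8. Cyanide is a strong-field ligand (high in the spectrochemical series). A 3d d⁸ ion with strong-field ligands gains enough CFSE to favour square planar over tetrahedral. → square planar.

[Ni(CN)₄]²−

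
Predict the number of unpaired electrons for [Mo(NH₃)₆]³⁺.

3 unpaired electrons

Ligand charges: ammonia is neutral. With an overall charge of +3 the molybdenum centre must be in the +3 oxidation state.
Mo sits in group 6, so the d-electron count is 6 − 3 = 3.
In an octahedral field the d³ configuration is t₂g³e_g⁰ (only one arrangement possible), giving 3 unpaired electrons.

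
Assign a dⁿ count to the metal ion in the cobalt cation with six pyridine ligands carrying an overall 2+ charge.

Ligand charges: pyridine is neutral. With an overall charge of +2 the cobalt centre must be in the +2 oxidation state.
Cobalt is a group-9 element; Co(II) is therefore d⁷.

d7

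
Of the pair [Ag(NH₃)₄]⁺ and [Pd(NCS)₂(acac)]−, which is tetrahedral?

[Ag(NH₃)₄]⁺

For [Ag(NH₃)₄]⁺: Ammonia is neutral; balancing the +1 overall charge requires Ag(I). Silver is a group-11 element; Ag(I) is therefore d¹⁰. A d¹⁰ ion has no crystal-field stabilisation preference between square planar and tetrahedral, so four ligands adopt the sterically favoured tetrahedral geometry. → tetrahedral.
For [Pd(NCS)₂(acac)]−: Summing ligand charges against the −1 overall charge gives an oxidation state of +2 for palladium. Group 10 minus oxidation state 2 gives a d⁸ configuration. A 4d d⁸ ion has a large crystal-field splitting; square planar leaves the high-energy d_{x²−y²} orbital empty and maximises CFSE. → square planar.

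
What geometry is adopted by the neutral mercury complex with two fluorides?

linear

Summing ligand charges against the 0 overall charge gives an oxidation state of +2 for mercury.
Group 12 minus oxidation state 2 gives a d¹⁰ configuration.
Coordination number: 2.
A d¹⁰ ion with only two ligands adopts a linear arrangement (sp hybridisation; no CFSE preference).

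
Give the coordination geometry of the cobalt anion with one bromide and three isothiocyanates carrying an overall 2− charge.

tetrahedral

Ligand charges: each bromide is −1; each isothiocyanate is −1. With an overall charge of −2 the cobalt centre must be in the +2 oxidation state.
Group 9 minus oxidation state 2 gives a d⁷ configuration.
With 4 monodentate ligands the coordination number is 4.
Bromide and isothiocyanate are weak-field ligands.
For a high-spin 3d d⁷ ion with weak-field ligands the small Δₜ gives little square-planar CFSE advantage, so four ligands adopt the sterically favoured tetrahedral geometry.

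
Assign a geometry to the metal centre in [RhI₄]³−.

Ligand charges: each iodide is −1. With an overall charge of −3 the rhodium centre must be in the +1 oxidation state.
Group 9 minus oxidation state 1 gives a d⁸ configuration.
With 4 monodentate ligands the coordination number is 4.
A 4d d⁸ ion has a large crystal-field splitting; square planar leaves the high-energy d_{x²−y²} orbital empty and maximises CFSE.

square planar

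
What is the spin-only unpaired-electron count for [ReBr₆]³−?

2

Each bromide is −1; balancing the −3 overall charge requires Re(III).
Re sits in group 7, so the d-electron count is 7 − 3 = 4.
The spin state decides the count: a 5d ion has a large Δₒ and is invariably low-spin.
An octahedral low-spin d⁴ ion is t₂g⁴e_g⁰, giving 2 unpaired electrons.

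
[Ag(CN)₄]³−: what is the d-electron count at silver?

d10

Summing ligand charges against the −3 overall charge gives an oxidation state of +1 for silver.
Silver is a group-11 element; Ag(I) is therefore d¹⁰.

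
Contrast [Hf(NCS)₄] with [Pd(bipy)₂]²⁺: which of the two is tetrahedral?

[Hf(NCS)₄]

For [Hf(NCS)₄]: Summing ligand charges against the 0 overall charge gives an oxidation state of +4 for hafnium. Group 4 minus oxidation state 4 gives a d⁰ configuration. A d⁰ ion has no crystal-field stabilisation preference between square planar and tetrahedral, so four ligands adopt the sterically favoured tetrahedral geometry. → tetrahedral.
For [Pd(bipy)₂]²⁺: Ligand charges: 2,2′-bipyridine is neutral. With an overall charge of +2 the palladium centre must be in the +2 oxidation state. Pd sits in group 10, so the d-electron count is 10 − 2 = 8. A 4d d⁸ ion has a large crystal-field splitting; square planar leaves the high-energy d_{x²−y²} orbital empty and maximises CFSE. → square planar.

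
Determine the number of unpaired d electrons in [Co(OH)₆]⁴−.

Ligand charges: each hydroxide is −1. With an overall charge of −4 the cobalt centre must be in the +2 oxidation state.
Cobalt is a group-9 element; Co(II) is therefore d⁷.
The spin state decides the count: Hydroxide is a weak-field ligand for a first-row metal, so the complex is high-spin.
An octahedral high-spin d⁷ ion is t₂g⁵e_g², giving 3 unpaired electrons.

3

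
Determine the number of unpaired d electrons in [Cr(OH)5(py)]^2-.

3

Summing ligand charges against the −2 overall charge gives an oxidation state of +3 for chromium.
Cr sits in group 6, so the d-electron count is 6 − 3 = 3.
In an octahedral field the d³ configuration is t₂g³e_g⁰ (only one arrangement possible), giving 3 unpaired electrons.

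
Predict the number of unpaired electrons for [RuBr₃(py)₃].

Each bromide is −1; pyridine is neutral; balancing the 0 overall charge requires Ru(III).
Ru sits in group 8, so the d-electron count is 8 − 3 = 5.
The spin state decides the count: a 4d ion has a large Δₒ and is invariably low-spin.
An octahedral low-spin d⁵ ion is t₂g⁵e_g⁰, giving 1 unpaired electron.

1 unpaired electron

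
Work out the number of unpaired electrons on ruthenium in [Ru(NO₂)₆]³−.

Summing ligand charges against the −3 overall charge gives an oxidation state of +3 for ruthenium.
Group 8 minus oxidation state 3 gives a d⁵ configuration.
The spin state decides the count: a 4d ion has a large Δₒ and is invariably low-spin.
An octahedral low-spin d⁵ ion is t₂g⁵e_g⁰, giving 1 unpaired electron.

1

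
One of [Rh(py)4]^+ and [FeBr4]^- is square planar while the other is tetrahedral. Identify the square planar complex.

For [Rh(py)4]^+: Ligand charges: pyridine is neutral. With an overall charge of +1 the rhodium centre must be in the +1 oxidation state. Rh sits in group 9, so the d-electron count is 9 − 1 = 8. A 4d d⁸ ion has a large crystal-field splitting; square planar leaves the high-energy d_{x²−y²} orbital empty and maximises CFSE. → square planar.
For [FeBr4]^-: Ligand charges: each bromide is −1. With an overall charge of −1 the iron centre must be in the +3 oxidation state. Fe sits in group 8, so the d-electron count is 8 − 3 = 5. A high-spin d⁵ ion has zero CFSE in either geometry, so four ligands adopt the sterically favoured tetrahedral geometry. → tetrahedral.

[Rh(py)4]^+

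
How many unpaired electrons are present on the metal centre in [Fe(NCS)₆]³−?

5 unpaired electrons

Each isothiocyanate is −1; balancing the −3 overall charge requires Fe(III).
Fe sits in group 8, so the d-electron count is 8 − 3 = 5.
The spin state decides the count: Isothiocyanate is a weak-field ligand for a first-row metal, so the complex is high-spin.
An octahedral high-spin d⁵ ion is t₂g³e_g², giving 5 unpaired electrons.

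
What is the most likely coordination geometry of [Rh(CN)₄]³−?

square planar

Each cyanide is −1; balancing the −3 overall charge requires Rh(I).
Rhodium is a group-9 element; Rh(I) is therefore d⁸.
With 4 monodentate ligands the coordination number is 4.
A 4d d⁸ ion has a large crystal-field splitting; square planar leaves the high-energy d_{x²−y²} orbital empty and maximises CFSE.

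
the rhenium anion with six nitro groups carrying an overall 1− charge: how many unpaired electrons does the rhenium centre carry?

2

Summing ligand charges against the −1 overall charge gives an oxidation state of +5 for rhenium.
Group 7 minus oxidation state 5 gives a d² configuration.
In an octahedral field the d² configuration is t₂g²e_g⁰ (only one arrangement possible), giving 2 unpaired electrons.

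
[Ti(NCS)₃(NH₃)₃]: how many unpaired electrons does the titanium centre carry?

1 unpaired electron

Ligand charges: each isothiocyanate is −1; ammonia is neutral. With an overall charge of 0 the titanium centre must be in the +3 oxidation state.
Group 4 minus oxidation state 3 gives a d¹ configuration.
In an octahedral field the d¹ configuration is t₂g¹e_g⁰ (only one arrangement possible), giving 1 unpaired electron.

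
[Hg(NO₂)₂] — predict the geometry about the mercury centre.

Summing ligand charges against the 0 overall charge gives an oxidation state of +2 for mercury.
Hg sits in group 12, so the d-electron count is 12 − 2 = 10.
With 2 monodentate ligands the coordination number is 2.
A d¹⁰ ion with only two ligands adopts a linear arrangement (sp hybridisation; no CFSE preference).

linear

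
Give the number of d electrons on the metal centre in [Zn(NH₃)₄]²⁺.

d10

Summing ligand charges against the +2 overall charge gives an oxidation state of +2 for zinc.
Zn sits in group 12, so the d-electron count is 12 − 2 = 10.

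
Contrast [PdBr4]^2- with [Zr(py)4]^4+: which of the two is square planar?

For [PdBr4]^2-: Summing ligand charges against the −2 overall charge gives an oxidation state of +2 for palladium. Group 10 minus oxidation state 2 gives a d⁸ configuration. A 4d d⁸ ion has a large crystal-field splitting; square planar leaves the high-energy d_{x²−y²} orbital empty and maximises CFSE. → square planar.
For [Zr(py)4]^4+: Pyridine is neutral; balancing the +4 overall charge requires Zr(IV). Zr sits in group 4, so the d-electron count is 4 − 4 = 0. A d⁰ ion has no crystal-field stabilisation preference between square planar and tetrahedral, so four ligands adopt the sterically favoured tetrahedral geometry. → tetrahedral.

[PdBr4]^2-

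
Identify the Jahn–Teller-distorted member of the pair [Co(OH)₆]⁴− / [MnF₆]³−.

[MnF₆]³−

[Co(OH)₆]⁴−: Summing ligand charges against the −4 overall charge gives an oxidation state of +2 for cobalt. Cobalt is a group-9 element; Co(II) is therefore d⁷. Hydroxide is a weak-field ligand for a first-row metal, so the complex is high-spin. The d⁷ configuration leaves the e_g set evenly filled (or empty) — no strong Jahn–Teller driving force.
[MnF₆]³−: Each fluoride is −1; balancing the −3 overall charge requires Mn(III). Mn sits in group 7, so the d-electron count is 7 − 3 = 4. Fluoride is a weak-field ligand for a first-row metal, so the complex is high-spin. The t₂g³e_g¹ (high-spin) configuration has an unevenly filled e_g set; the Jahn–Teller theorem predicts a tetragonal distortion (typically axial elongation) to lift the degeneracy.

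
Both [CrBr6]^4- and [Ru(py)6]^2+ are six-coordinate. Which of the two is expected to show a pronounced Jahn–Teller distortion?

[CrBr6]^4-: Each bromide is −1; balancing the −4 overall charge requires Cr(II). Chromium is a group-6 element; Cr(II) is therefore d⁴. Bromide is a weak-field ligand for a first-row metal, so the complex is high-spin. The t₂g³e_g¹ (high-spin) configuration has an unevenly filled e_g set; the Jahn–Teller theorem predicts a tetragonal distortion (typically axial elongation) to lift the degeneracy.
[Ru(py)6]^2+: Ligand charges: pyridine is neutral. With an overall charge of +2 the ruthenium centre must be in the +2 oxidation state. Ru sits in group 8, so the d-electron count is 8 − 2 = 6. A 4d ion has a large Δₒ and is invariably low-spin. The d⁶ configuration leaves the e_g set evenly filled (or empty) — no strong Jahn–Teller driving force.

[CrBr6]^4-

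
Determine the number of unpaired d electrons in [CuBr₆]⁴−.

1 unpaired electron

Each bromide is −1; balancing the −4 overall charge requires Cu(II).
Cu sits in group 11, so the d-electron count is 11 − 2 = 9.
In an octahedral field the d⁹ configuration is t₂g⁶e_g³ (only one arrangement possible), giving 1 unpaired electron.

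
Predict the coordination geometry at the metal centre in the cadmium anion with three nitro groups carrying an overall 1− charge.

Summing ligand charges against the −1 overall charge gives an oxidation state of +2 for cadmium.
Cd sits in group 12, so the d-electron count is 12 − 2 = 10.
Coordination number: 3.
Three ligands around a d¹⁰ centre minimise repulsion in a trigonal-planar arrangement.

trigonal planar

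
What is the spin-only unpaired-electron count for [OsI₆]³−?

1 unpaired electron

Each iodide is −1; balancing the −3 overall charge requires Os(III).
Os sits in group 8, so the d-electron count is 8 − 3 = 5.
The spin state decides the count: a 5d ion has a large Δₒ and is invariably low-spin.
An octahedral low-spin d⁵ ion is t₂g⁵e_g⁰, giving 1 unpaired electron.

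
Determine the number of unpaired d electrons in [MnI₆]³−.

Ligand charges: each iodide is −1. With an overall charge of −3 the manganese centre must be in the +3 oxidation state.
Mn sits in group 7, so the d-electron count is 7 − 3 = 4.
The spin state decides the count: Iodide is a weak-field ligand for a first-row metal, so the complex is high-spin.
An octahedral high-spin d⁴ ion is t₂g³e_g¹, giving 4 unpaired electrons.

4 unpaired electrons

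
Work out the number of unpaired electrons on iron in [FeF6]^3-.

5

Each fluoride is −1; balancing the −3 overall charge requires Fe(III).
Fe sits in group 8, so the d-electron count is 8 − 3 = 5.
The spin state decides the count: Fluoride is a weak-field ligand for a first-row metal, so the complex is high-spin.
An octahedral high-spin d⁵ ion is t₂g³e_g², giving 5 unpaired electrons.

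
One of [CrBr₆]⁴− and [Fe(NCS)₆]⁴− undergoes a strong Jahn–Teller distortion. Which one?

[CrBr₆]⁴−: Each bromide is −1; balancing the −4 overall charge requires Cr(II). Chromium is a group-6 element; Cr(II) is therefore d⁴. Bromide is a weak-field ligand for a first-row metal, so the complex is high-spin. The t₂g³e_g¹ (high-spin) configuration has an unevenly filled e_g set; the Jahn–Teller theorem predicts a tetragonal distortion (typically axial elongation) to lift the degeneracy.
[Fe(NCS)₆]⁴−: Ligand charges: each isothiocyanate is −1. With an overall charge of −4 the iron centre must be in the +2 oxidation state. Group 8 minus oxidation state 2 gives a d⁶ configuration. Isothiocyanate is a weak-field ligand for a first-row metal, so the complex is high-spin. The d⁶ configuration leaves the e_g set evenly filled (or empty) — no strong Jahn–Teller driving force.

[CrBr₆]⁴−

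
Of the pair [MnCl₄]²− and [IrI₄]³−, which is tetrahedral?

For [MnCl₄]²−: Summing ligand charges against the −2 overall charge gives an oxidation state of +2 for manganese. Manganese is a group-7 element; Mn(II) is therefore d⁵. A high-spin d⁵ ion has zero CFSE in either geometry, so four ligands adopt the sterically favoured tetrahedral geometry. → tetrahedral.
For [IrI₄]³−: Summing ligand charges against the −3 overall charge gives an oxidation state of +1 for iridium. Ir sits in group 9, so the d-electron count is 9 − 1 = 8. A 5d d⁸ ion has a large crystal-field splitting; square planar leaves the high-energy d_{x²−y²} orbital empty and maximises CFSE. → square planar.

[MnCl₄]²−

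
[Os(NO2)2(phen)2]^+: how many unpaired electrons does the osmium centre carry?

1 unpaired electron

Each nitro (N-bound nitrite) is −1; 1,10-phenanthroline is neutral; balancing the +1 overall charge requires Os(III).
Osmium is a group-8 element; Os(III) is therefore d⁵.
Counting donor atoms: 2×nitro (N-bound nitrite) (monodentate) → 2 donors; 2×1,10-phenanthroline (bidentate) → 4 donors. Coordination number = 6.
The spin state decides the count: a 5d ion has a large Δₒ and is invariably low-spin.
An octahedral low-spin d⁵ ion is t₂g⁵e_g⁰, giving 1 unpaired electron.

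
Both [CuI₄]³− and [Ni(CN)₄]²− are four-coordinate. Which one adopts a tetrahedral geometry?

For [CuI₄]³−: Ligand charges: each iodide is −1. With an overall charge of −3 the copper centre must be in the +1 oxidation state. Cu sits in group 11, so the d-electron count is 11 − 1 = 10. A d¹⁰ ion has no crystal-field stabilisation preference between square planar and tetrahedral, so four ligands adopt the sterically favoured tetrahedral geometry. → tetrahedral.
For [Ni(CN)₄]²−: Ligand charges: each cyanide is −1. With an overall charge of −2 the nickel centre must be in the +2 oxidation state. Group 10 minus oxidation state 2 gives a d⁸ configuration. Cyanide is a strong-field ligand (high in the spectrochemical series). A 3d d⁸ ion with strong-field ligands gains enough CFSE to favour square planar over tetrahedral. → square planar.

[CuI₄]³−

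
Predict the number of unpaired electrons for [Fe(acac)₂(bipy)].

Each acetylacetonate is −1; 2,2′-bipyridine is neutral; balancing the 0 overall charge requires Fe(II).
Fe sits in group 8, so the d-electron count is 8 − 2 = 6.
Counting donor atoms: 2×acetylacetonate (bidentate) → 4 donors; 1×2,2′-bipyridine (bidentate) → 2 donors. Coordination number = 6.
The spin state decides the count: Acetylacetonate is a weak-field ligand for a first-row metal, so the complex is high-spin.
An octahedral high-spin d⁶ ion is t₂g⁴e_g², giving 4 unpaired electrons.

4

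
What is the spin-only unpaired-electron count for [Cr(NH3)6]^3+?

Ligand charges: ammonia is neutral. With an overall charge of +3 the chromium centre must be in the +3 oxidation state.
Cr sits in group 6, so the d-electron count is 6 − 3 = 3.
In an octahedral field the d³ configuration is t₂g³e_g⁰ (only one arrangement possible), giving 3 unpaired electrons.

3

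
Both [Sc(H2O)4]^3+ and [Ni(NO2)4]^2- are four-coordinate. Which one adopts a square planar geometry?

[Ni(NO2)4]^2-

For [Sc(H2O)4]^3+: Summing ligand charges against the +3 overall charge gives an oxidation state of +3 for scandium. Group 3 minus oxidation state 3 gives a d⁰ configuration. A d⁰ ion has no crystal-field stabilisation preference between square planar and tetrahedral, so four ligands adopt the sterically favoured tetrahedral geometry. → tetrahedral.
For [Ni(NO2)4]^2-: Each nitro (N-bound nitrite) is −1; balancing the −2 overall charge requires Ni(II). Nickel is a group-10 element; Ni(II) is therefore d⁸. Nitro (N-bound nitrite) is a strong-field ligand (high in the spectrochemical series). A 3d d⁸ ion with strong-field ligands gains enough CFSE to favour square planar over tetrahedral. → square planar.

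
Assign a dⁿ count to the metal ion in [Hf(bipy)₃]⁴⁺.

d⁰

Summing ligand charges against the +4 overall charge gives an oxidation state of +4 for hafnium.
Hf sits in group 4, so the d-electron count is 4 − 4 = 0.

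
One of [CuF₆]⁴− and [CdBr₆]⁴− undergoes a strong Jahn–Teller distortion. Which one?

[CuF₆]⁴−

[CuF₆]⁴−: Ligand charges: each fluoride is −1. With an overall charge of −4 the copper centre must be in the +2 oxidation state. Copper is a group-11 element; Cu(II) is therefore d⁹. The t₂g⁶e_g³ configuration has an unevenly filled e_g set; the Jahn–Teller theorem predicts a tetragonal distortion (typically axial elongation) to lift the degeneracy.
[CdBr₆]⁴−: Ligand charges: each bromide is −1. With an overall charge of −4 the cadmium centre must be in the +2 oxidation state. Cd sits in group 12, so the d-electron count is 12 − 2 = 10. The d¹⁰ configuration leaves the e_g set evenly filled (or empty) — no strong Jahn–Teller driving force.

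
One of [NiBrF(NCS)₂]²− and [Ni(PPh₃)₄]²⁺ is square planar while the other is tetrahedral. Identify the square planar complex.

[Ni(PPh₃)₄]²⁺

For [NiBrF(NCS)₂]²−: Summing ligand charges against the −2 overall charge gives an oxidation state of +2 for nickel. Ni sits in group 10, so the d-electron count is 10 − 2 = 8. Bromide, fluoride, and isothiocyanate are weak-field ligands. With weak-field ligands the CFSE gain from square planar is small, so a 3d d⁸ ion takes the sterically preferred tetrahedral geometry. → tetrahedral.
For [Ni(PPh₃)₄]²⁺: Ligand charges: triphenylphosphine is neutral. With an overall charge of +2 the nickel centre must be in the +2 oxidation state. Nickel is a group-10 element; Ni(II) is therefore d⁸. Triphenylphosphine is a strong-field ligand (high in the spectrochemical series). A 3d d⁸ ion with strong-field ligands gains enough CFSE to favour square planar over tetrahedral. → square planar.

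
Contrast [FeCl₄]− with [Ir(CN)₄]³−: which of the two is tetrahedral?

[FeCl₄]−

For [FeCl₄]−: Summing ligand charges against the −1 overall charge gives an oxidation state of +3 for iron. Fe sits in group 8, so the d-electron count is 8 − 3 = 5. A high-spin d⁵ ion has zero CFSE in either geometry, so four ligands adopt the sterically favoured tetrahedral geometry. → tetrahedral.
For [Ir(CN)₄]³−: Each cyanide is −1; balancing the −3 overall charge requires Ir(I). Ir sits in group 9, so the d-electron count is 9 − 1 = 8. A 5d d⁸ ion has a large crystal-field splitting; square planar leaves the high-energy d_{x²−y²} orbital empty and maximises CFSE. → square planar.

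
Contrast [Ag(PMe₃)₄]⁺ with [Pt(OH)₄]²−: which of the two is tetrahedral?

For [Ag(PMe₃)₄]⁺: Ligand charges: trimethylphosphine is neutral. With an overall charge of +1 the silver centre must be in the +1 oxidation state. Silver is a group-11 element; Ag(I) is therefore d¹⁰. A d¹⁰ ion has no crystal-field stabilisation preference between square planar and tetrahedral, so four ligands adopt the sterically favoured tetrahedral geometry. → tetrahedral.
For [Pt(OH)₄]²−: Summing ligand charges against the −2 overall charge gives an oxidation state of +2 for platinum. Group 10 minus oxidation state 2 gives a d⁸ configuration. A 5d d⁸ ion has a large crystal-field splitting; square planar leaves the high-energy d_{x²−y²} orbital empty and maximises CFSE. → square planar.

[Ag(PMe₃)₄]⁺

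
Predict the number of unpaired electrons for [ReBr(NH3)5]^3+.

Each bromide is −1; ammonia is neutral; balancing the +3 overall charge requires Re(IV).
Group 7 minus oxidation state 4 gives a d³ configuration.
In an octahedral field the d³ configuration is t₂g³e_g⁰ (only one arrangement possible), giving 3 unpaired electrons.

3 unpaired electrons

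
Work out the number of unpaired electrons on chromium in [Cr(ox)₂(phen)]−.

3 unpaired electrons

Summing ligand charges against the −1 overall charge gives an oxidation state of +3 for chromium.
Group 6 minus oxidation state 3 gives a d³ configuration.
Counting donor atoms: 2×oxalate (bidentate) → 4 donors; 1×1,10-phenanthroline (bidentate) → 2 donors. Coordination number = 6.
In an octahedral field the d³ configuration is t₂g³e_g⁰ (only one arrangement possible), giving 3 unpaired electrons.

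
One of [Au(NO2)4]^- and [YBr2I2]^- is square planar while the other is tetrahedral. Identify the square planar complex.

[Au(NO2)4]^-

For [Au(NO2)4]^-: Ligand charges: each nitro (N-bound nitrite) is −1. With an overall charge of −1 the gold centre must be in the +3 oxidation state. Gold is a group-11 element; Au(III) is therefore d⁸. A 5d d⁸ ion has a large crystal-field splitting; square planar leaves the high-energy d_{x²−y²} orbital empty and maximises CFSE. → square planar.
For [YBr2I2]^-: Ligand charges: each bromide is −1; each iodide is −1. With an overall charge of −1 the yttrium centre must be in the +3 oxidation state. Group 3 minus oxidation state 3 gives a d⁰ configuration. A d⁰ ion has no crystal-field stabilisation preference between square planar and tetrahedral, so four ligands adopt the sterically favoured tetrahedral geometry. → tetrahedral.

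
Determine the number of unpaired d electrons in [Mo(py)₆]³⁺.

3 unpaired electrons

Pyridine is neutral; balancing the +3 overall charge requires Mo(III).
Molybdenum is a group-6 element; Mo(III) is therefore d³.
In an octahedral field the d³ configuration is t₂g³e_g⁰ (only one arrangement possible), giving 3 unpaired electrons.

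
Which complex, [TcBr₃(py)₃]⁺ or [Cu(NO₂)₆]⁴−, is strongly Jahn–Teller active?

[TcBr₃(py)₃]⁺: Ligand charges: each bromide is −1; pyridine is neutral. With an overall charge of +1 the technetium centre must be in the +4 oxidation state. Technetium is a group-7 element; Tc(IV) is therefore d³. The d³ configuration leaves the e_g set evenly filled (or empty) — no strong Jahn–Teller driving force.
[Cu(NO₂)₆]⁴−: Ligand charges: each nitro (N-bound nitrite) is −1. With an overall charge of −4 the copper centre must be in the +2 oxidation state. Cu sits in group 11, so the d-electron count is 11 − 2 = 9. The t₂g⁶e_g³ configuration has an unevenly filled e_g set; the Jahn–Teller theorem predicts a tetragonal distortion (typically axial elongation) to lift the degeneracy.

[Cu(NO₂)₆]⁴−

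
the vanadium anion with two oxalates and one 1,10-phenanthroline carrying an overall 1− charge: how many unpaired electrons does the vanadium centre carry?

Ligand charges: each oxalate is −2; 1,10-phenanthroline is neutral. With an overall charge of −1 the vanadium centre must be in the +3 oxidation state.
V sits in group 5, so the d-electron count is 5 − 3 = 2.
Counting donor atoms: 2×oxalate (bidentate) → 4 donors; 1×1,10-phenanthroline (bidentate) → 2 donors. Coordination number = 6.
In an octahedral field the d² configuration is t₂g²e_g⁰ (only one arrangement possible), giving 2 unpaired electrons.

2 unpaired electrons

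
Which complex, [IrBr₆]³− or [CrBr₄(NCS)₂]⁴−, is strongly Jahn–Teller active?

[CrBr₄(NCS)₂]⁴−

[IrBr₆]³−: Each bromide is −1; balancing the −3 overall charge requires Ir(III). Ir sits in group 9, so the d-electron count is 9 − 3 = 6. A 5d ion has a large Δₒ and is invariably low-spin. The d⁶ configuration leaves the e_g set evenly filled (or empty) — no strong Jahn–Teller driving force.
[CrBr₄(NCS)₂]⁴−: Summing ligand charges against the −4 overall charge gives an oxidation state of +2 for chromium. Cr sits in group 6, so the d-electron count is 6 − 2 = 4. Bromide and isothiocyanate are weak-field ligands for a first-row metal, so the complex is high-spin. The t₂g³e_g¹ (high-spin) configuration has an unevenly filled e_g set; the Jahn–Teller theorem predicts a tetragonal distortion (typically axial elongation) to lift the degeneracy.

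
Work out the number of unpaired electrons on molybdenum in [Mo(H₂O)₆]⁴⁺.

2

Water is neutral; balancing the +4 overall charge requires Mo(IV).
Mo sits in group 6, so the d-electron count is 6 − 4 = 2.
In an octahedral field the d² configuration is t₂g²e_g⁰ (only one arrangement possible), giving 2 unpaired electrons.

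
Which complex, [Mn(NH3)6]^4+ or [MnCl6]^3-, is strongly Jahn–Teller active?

[MnCl6]^3-

[Mn(NH3)6]^4+: Ammonia is neutral; balancing the +4 overall charge requires Mn(IV). Manganese is a group-7 element; Mn(IV) is therefore d³. The d³ configuration leaves the e_g set evenly filled (or empty) — no strong Jahn–Teller driving force.
[MnCl6]^3-: Each chloride is −1; balancing the −3 overall charge requires Mn(III). Group 7 minus oxidation state 3 gives a d⁴ configuration. Chloride is a weak-field ligand for a first-row metal, so the complex is high-spin. The t₂g³e_g¹ (high-spin) configuration has an unevenly filled e_g set; the Jahn–Teller theorem predicts a tetragonal distortion (typically axial elongation) to lift the degeneracy.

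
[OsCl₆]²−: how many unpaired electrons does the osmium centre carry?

Summing ligand charges against the −2 overall charge gives an oxidation state of +4 for osmium.
Group 8 minus oxidation state 4 gives a d⁴ configuration.
The spin state decides the count: a 5d ion has a large Δₒ and is invariably low-spin.
An octahedral low-spin d⁴ ion is t₂g⁴e_g⁰, giving 2 unpaired electrons.

2 unpaired electrons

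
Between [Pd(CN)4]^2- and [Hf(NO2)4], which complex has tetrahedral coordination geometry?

[Hf(NO2)4]

For [Pd(CN)4]^2-: Ligand charges: each cyanide is −1. With an overall charge of −2 the palladium centre must be in the +2 oxidation state. Palladium is a group-10 element; Pd(II) is therefore d⁸. A 4d d⁸ ion has a large crystal-field splitting; square planar leaves the high-energy d_{x²−y²} orbital empty and maximises CFSE. → square planar.
For [Hf(NO2)4]: Each nitro (N-bound nitrite) is −1; balancing the 0 overall charge requires Hf(IV). Hafnium is a group-4 element; Hf(IV) is therefore d⁰. A d⁰ ion has no crystal-field stabilisation preference between square planar and tetrahedral, so four ligands adopt the sterically favoured tetrahedral geometry. → tetrahedral.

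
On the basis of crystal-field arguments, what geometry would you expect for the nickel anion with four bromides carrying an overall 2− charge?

Each bromide is −1; balancing the −2 overall charge requires Ni(II).
Group 10 minus oxidation state 2 gives a d⁸ configuration.
Coordination number: 4.
Bromide is a weak-field ligand.
With weak-field ligands the CFSE gain from square planar is small, so a 3d d⁸ ion takes the sterically preferred tetrahedral geometry.

tetrahedral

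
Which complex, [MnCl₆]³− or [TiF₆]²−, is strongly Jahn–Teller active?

[MnCl₆]³−

[MnCl₆]³−: Each chloride is −1; balancing the −3 overall charge requires Mn(III). Group 7 minus oxidation state 3 gives a d⁴ configuration. Chloride is a weak-field ligand for a first-row metal, so the complex is high-spin. The t₂g³e_g¹ (high-spin) configuration has an unevenly filled e_g set; the Jahn–Teller theorem predicts a tetragonal distortion (typically axial elongation) to lift the degeneracy.
[TiF₆]²−: Summing ligand charges against the −2 overall charge gives an oxidation state of +4 for titanium. Group 4 minus oxidation state 4 gives a d⁰ configuration. The d⁰ configuration leaves the e_g set evenly filled (or empty) — no strong Jahn–Teller driving force.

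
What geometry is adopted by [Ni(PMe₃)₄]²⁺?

Summing ligand charges against the +2 overall charge gives an oxidation state of +2 for nickel.
Nickel is a group-10 element; Ni(II) is therefore d⁸.
With 4 monodentate ligands the coordination number is 4.
Trimethylphosphine is a strong-field ligand (high in the spectrochemical series).
A 3d d⁸ ion with strong-field ligands gains enough CFSE to favour square planar over tetrahedral.

square planar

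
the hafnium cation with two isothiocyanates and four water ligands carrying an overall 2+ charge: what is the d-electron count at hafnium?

Ligand charges: each isothiocyanate is −1; water is neutral. With an overall charge of +2 the hafnium centre must be in the +4 oxidation state.
Group 4 minus oxidation state 4 gives a d⁰ configuration.

d0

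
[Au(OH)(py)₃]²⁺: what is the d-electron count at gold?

Summing ligand charges against the +2 overall charge gives an oxidation state of +3 for gold.
Gold is a group-11 element; Au(III) is therefore d⁸.

d8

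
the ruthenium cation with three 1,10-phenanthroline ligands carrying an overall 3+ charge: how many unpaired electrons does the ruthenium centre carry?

Summing ligand charges against the +3 overall charge gives an oxidation state of +3 for ruthenium.
Ru sits in group 8, so the d-electron count is 8 − 3 = 5.
Counting donor atoms: 3×1,10-phenanthroline (bidentate) → 6 donors. Coordination number = 6.
The spin state decides the count: a 4d ion has a large Δₒ and is invariably low-spin.
An octahedral low-spin d⁵ ion is t₂g⁵e_g⁰, giving 1 unpaired electron.

1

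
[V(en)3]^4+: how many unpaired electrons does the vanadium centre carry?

Ligand charges: ethylenediamine is neutral. With an overall charge of +4 the vanadium centre must be in the +4 oxidation state.
V sits in group 5, so the d-electron count is 5 − 4 = 1.
Counting donor atoms: 3×ethylenediamine (bidentate) → 6 donors. Coordination number = 6.
In an octahedral field the d¹ configuration is t₂g¹e_g⁰ (only one arrangement possible), giving 1 unpaired electron.

1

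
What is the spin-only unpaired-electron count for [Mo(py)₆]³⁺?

Ligand charges: pyridine is neutral. With an overall charge of +3 the molybdenum centre must be in the +3 oxidation state.
Mo sits in group 6, so the d-electron count is 6 − 3 = 3.
In an octahedral field the d³ configuration is t₂g³e_g⁰ (only one arrangement possible), giving 3 unpaired electrons.

3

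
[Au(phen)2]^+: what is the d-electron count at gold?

1,10-phenanthroline is neutral; balancing the +1 overall charge requires Au(I).
Au sits in group 11, so the d-electron count is 11 − 1 = 10.

d10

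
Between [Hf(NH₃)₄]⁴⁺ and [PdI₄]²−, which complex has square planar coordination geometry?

For [Hf(NH₃)₄]⁴⁺: Ligand charges: ammonia is neutral. With an overall charge of +4 the hafnium centre must be in the +4 oxidation state. Group 4 minus oxidation state 4 gives a d⁰ configuration. A d⁰ ion has no crystal-field stabilisation preference between square planar and tetrahedral, so four ligands adopt the sterically favoured tetrahedral geometry. → tetrahedral.
For [PdI₄]²−: Summing ligand charges against the −2 overall charge gives an oxidation state of +2 for palladium. Pd sits in group 10, so the d-electron count is 10 − 2 = 8. A 4d d⁸ ion has a large crystal-field splitting; square planar leaves the high-energy d_{x²−y²} orbital empty and maximises CFSE. → square planar.

[PdI₄]²−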